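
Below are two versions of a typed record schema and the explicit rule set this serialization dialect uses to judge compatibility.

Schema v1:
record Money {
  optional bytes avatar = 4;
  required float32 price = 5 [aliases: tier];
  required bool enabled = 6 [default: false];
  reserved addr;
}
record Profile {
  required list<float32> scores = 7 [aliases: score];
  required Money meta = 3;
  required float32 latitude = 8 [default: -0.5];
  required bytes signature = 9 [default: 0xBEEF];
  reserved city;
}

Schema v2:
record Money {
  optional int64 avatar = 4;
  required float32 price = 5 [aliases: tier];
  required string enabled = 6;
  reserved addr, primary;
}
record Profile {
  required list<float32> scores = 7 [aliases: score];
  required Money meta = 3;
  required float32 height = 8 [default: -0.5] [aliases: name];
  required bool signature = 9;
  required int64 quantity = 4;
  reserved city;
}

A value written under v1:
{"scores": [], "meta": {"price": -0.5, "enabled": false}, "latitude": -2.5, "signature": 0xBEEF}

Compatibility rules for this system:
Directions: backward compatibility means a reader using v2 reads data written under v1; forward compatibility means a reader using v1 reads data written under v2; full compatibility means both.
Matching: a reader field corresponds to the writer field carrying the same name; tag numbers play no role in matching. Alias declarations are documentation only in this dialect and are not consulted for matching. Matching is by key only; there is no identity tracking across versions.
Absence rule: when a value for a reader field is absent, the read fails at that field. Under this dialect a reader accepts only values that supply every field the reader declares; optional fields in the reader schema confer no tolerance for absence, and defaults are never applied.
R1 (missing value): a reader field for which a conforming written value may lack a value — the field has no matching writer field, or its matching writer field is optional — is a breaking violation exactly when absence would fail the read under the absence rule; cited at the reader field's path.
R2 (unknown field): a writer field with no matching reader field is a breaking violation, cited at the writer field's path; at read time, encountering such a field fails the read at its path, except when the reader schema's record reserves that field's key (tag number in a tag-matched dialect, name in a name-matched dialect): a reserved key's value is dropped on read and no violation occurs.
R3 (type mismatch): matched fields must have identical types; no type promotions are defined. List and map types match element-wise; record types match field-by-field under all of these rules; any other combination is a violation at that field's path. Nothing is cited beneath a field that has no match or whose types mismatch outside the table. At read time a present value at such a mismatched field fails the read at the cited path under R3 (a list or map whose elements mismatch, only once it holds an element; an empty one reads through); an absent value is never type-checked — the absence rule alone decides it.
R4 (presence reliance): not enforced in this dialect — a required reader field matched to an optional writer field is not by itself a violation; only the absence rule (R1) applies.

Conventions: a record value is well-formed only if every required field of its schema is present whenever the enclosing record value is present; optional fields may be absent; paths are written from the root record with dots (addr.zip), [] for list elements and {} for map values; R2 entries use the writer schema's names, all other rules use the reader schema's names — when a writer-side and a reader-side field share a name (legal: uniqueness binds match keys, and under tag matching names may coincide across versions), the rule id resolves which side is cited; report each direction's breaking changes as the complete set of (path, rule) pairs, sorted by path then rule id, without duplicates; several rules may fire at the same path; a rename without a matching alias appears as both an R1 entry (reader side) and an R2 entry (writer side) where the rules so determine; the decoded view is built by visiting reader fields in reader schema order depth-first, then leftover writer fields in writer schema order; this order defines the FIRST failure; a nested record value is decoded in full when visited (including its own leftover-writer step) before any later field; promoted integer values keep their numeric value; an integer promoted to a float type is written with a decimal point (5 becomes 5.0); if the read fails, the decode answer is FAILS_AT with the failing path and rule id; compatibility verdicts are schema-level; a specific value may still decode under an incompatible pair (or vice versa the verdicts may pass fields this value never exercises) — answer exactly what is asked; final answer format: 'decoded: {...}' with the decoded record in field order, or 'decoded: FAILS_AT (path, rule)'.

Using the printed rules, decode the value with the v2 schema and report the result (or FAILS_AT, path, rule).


arrows below run writer -> reader for Profile
migrating the Profile value to v2:
  scores := []
  read fails at meta.avatar under R1 (no fill)
  => FAILS_AT (meta.avatar, R1)
remaining Profile differences; none change what is asked:
  renamed field latitude to height in record Profile -> changes Profile's schema-level verdicts only — the decode of this value is the same
  added field quantity to record Profile: required int64, tag 4 (in v2 it sits last) -> changes Profile's schema-level verdicts only — the decode of this value is the same
  field signature in record Profile: type bytes changed to bool (its default is dropped) -> changes Profile's schema-level verdicts only — the decode of this value is the same
  field enabled in record Money: type bool changed to string (its default is dropped) -> changes Profile's schema-level verdicts only — the decode of this value is the same

decoded: FAILS_AT (meta.avatar, R1)


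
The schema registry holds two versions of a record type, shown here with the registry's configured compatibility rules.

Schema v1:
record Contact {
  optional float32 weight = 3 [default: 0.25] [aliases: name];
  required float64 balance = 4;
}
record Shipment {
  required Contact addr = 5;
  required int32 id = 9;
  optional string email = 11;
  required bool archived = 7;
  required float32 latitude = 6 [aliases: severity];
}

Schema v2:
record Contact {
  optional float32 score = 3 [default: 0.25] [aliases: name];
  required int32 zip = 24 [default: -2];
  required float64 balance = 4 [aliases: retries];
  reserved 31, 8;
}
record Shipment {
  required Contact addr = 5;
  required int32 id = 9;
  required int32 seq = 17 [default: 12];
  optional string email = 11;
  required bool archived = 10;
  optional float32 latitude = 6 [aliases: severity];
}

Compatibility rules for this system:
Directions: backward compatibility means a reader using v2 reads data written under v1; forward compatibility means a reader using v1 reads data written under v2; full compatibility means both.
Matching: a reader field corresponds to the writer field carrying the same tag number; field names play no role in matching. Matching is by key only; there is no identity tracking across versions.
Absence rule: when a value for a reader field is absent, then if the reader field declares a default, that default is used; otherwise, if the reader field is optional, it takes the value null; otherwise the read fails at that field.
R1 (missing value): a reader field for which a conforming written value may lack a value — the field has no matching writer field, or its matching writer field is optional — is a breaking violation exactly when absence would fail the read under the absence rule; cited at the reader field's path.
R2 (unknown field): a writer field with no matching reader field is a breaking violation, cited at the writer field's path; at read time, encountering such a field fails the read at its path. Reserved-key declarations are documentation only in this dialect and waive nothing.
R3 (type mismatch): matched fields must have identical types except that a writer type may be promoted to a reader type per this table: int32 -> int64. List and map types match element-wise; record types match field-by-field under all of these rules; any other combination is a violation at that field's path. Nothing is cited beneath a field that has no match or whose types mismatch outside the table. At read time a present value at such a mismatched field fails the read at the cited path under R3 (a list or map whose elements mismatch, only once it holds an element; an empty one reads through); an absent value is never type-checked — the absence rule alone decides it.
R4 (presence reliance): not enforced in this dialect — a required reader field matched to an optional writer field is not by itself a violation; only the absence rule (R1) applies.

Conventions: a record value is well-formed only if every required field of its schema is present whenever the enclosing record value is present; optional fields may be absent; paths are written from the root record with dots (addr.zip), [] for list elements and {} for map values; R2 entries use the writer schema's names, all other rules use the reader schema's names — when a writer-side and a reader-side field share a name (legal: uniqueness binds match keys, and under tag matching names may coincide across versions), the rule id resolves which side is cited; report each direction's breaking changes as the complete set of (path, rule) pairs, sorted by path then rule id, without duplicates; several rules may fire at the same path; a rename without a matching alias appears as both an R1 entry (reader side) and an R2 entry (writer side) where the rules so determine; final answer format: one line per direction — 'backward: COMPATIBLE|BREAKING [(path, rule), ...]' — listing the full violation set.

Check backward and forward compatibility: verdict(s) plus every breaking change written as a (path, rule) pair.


backward: BREAKING [(archived, R1), (archived, R2)]; forward: BREAKING [(addr.zip, R2), (archived, R1), (archived, R2), (latitude, R1), (seq, R2)]

each type pair in Shipment: writer, then reader
backward pass over Shipment, reader schema v2, writer schema v1:
  Contact -> Contact, writer required: addr aligns to addr
  int32 -> int32, writer required: id aligns to id
  seq has no writer counterpart
  string -> string, writer optional: email aligns to email
  archived has no writer counterpart
  float32 -> float32, writer required: latitude aligns to latitude
  archived (writer side), unknown to reader
  float32 -> float32, writer optional: addr.score aligns to addr.weight
  addr.zip has no writer counterpart
  float64 -> float64, writer required: addr.balance aligns to addr.balance
  rule R1 violated at archived
  rule R2 violated at archived
  backward on Shipment therefore BREAKING (2)
forward pass over Shipment, reader schema v1, writer schema v2:
  Contact -> Contact, writer required: addr aligns to addr
  int32 -> int32, writer required: id aligns to id
  string -> string, writer optional: email aligns to email
  archived has no writer counterpart
  float32 -> float32, writer optional: latitude aligns to latitude
  seq (writer side), unknown to reader
  archived (writer side), unknown to reader
  float32 -> float32, writer optional: addr.weight aligns to addr.score
  float64 -> float64, writer required: addr.balance aligns to addr.balance
  addr.zip (writer side), unknown to reader
  rule R2 violated at addr.zip
  rule R1 violated at archived
  rule R2 violated at archived
  rule R1 violated at latitude
  rule R2 violated at seq
  forward on Shipment therefore BREAKING (5)


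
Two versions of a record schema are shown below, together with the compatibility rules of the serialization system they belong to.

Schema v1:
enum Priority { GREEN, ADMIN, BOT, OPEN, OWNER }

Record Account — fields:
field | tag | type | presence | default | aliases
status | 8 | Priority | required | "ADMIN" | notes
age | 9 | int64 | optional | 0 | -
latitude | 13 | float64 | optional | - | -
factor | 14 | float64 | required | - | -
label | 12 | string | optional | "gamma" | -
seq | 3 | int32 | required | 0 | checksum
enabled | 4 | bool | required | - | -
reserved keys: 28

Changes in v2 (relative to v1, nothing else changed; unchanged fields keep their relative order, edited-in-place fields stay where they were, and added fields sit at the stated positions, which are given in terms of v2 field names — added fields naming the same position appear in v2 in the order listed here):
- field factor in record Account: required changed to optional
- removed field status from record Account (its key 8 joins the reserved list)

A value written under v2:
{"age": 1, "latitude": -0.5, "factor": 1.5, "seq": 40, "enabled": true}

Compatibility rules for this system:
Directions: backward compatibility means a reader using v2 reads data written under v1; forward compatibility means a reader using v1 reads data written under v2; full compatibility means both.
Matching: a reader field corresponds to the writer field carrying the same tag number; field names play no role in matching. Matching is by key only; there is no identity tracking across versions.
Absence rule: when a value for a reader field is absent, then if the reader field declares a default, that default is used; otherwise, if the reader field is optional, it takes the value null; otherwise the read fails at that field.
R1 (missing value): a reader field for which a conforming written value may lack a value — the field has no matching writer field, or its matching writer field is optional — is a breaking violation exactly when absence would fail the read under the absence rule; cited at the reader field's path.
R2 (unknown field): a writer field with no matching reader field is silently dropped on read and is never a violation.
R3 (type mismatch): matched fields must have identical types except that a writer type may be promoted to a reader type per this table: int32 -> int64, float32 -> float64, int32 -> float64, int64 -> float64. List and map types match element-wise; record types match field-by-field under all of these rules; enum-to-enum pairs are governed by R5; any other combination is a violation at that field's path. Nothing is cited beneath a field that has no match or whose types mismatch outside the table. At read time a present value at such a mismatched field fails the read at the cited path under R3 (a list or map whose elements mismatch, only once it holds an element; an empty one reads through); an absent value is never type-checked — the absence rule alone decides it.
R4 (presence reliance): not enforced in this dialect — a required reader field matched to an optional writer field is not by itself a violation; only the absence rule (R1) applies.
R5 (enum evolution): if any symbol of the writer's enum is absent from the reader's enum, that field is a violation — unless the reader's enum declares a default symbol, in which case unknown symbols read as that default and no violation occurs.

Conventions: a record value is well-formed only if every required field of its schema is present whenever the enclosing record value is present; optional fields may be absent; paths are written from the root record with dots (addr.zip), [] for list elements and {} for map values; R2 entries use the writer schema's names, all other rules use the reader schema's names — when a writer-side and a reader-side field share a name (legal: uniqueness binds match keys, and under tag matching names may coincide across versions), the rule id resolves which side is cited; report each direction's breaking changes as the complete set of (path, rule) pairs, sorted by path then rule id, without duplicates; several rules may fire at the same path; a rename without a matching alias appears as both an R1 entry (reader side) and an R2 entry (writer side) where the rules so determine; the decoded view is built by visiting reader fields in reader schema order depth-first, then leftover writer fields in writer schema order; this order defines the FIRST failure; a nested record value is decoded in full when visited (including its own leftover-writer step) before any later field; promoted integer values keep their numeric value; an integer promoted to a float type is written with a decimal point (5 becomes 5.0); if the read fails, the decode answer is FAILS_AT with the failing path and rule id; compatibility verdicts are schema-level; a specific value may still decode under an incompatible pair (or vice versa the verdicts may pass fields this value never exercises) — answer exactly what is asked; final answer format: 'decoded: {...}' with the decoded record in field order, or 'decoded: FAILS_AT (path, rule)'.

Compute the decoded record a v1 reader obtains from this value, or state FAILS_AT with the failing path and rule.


each type pair in Account: writer, then reader
migrating the Account value to v1:
  status := "ADMIN" (absent -> default)
  age := 1
  latitude := -0.5
  factor := 1.5
  label := "gamma" (absent -> default)
  seq := 40
  enabled := true
  => decoded: {"status": "ADMIN", "age": 1, "latitude": -0.5, "factor": 1.5, "label": "gamma", "seq": 40, "enabled": true}
remaining Account differences; none change what is asked:
  field factor in record Account: required changed to optional -> matters for Account compatibility verdicts, not for this value's decode
  removed field status from record Account (its key 8 joins the reserved list) -> inert under this dialect — no rule fires on Account and the result does not move

decoded: {"status": "ADMIN", "age": 1, "latitude": -0.5, "factor": 1.5, "label": "gamma", "seq": 40, "enabled": true}


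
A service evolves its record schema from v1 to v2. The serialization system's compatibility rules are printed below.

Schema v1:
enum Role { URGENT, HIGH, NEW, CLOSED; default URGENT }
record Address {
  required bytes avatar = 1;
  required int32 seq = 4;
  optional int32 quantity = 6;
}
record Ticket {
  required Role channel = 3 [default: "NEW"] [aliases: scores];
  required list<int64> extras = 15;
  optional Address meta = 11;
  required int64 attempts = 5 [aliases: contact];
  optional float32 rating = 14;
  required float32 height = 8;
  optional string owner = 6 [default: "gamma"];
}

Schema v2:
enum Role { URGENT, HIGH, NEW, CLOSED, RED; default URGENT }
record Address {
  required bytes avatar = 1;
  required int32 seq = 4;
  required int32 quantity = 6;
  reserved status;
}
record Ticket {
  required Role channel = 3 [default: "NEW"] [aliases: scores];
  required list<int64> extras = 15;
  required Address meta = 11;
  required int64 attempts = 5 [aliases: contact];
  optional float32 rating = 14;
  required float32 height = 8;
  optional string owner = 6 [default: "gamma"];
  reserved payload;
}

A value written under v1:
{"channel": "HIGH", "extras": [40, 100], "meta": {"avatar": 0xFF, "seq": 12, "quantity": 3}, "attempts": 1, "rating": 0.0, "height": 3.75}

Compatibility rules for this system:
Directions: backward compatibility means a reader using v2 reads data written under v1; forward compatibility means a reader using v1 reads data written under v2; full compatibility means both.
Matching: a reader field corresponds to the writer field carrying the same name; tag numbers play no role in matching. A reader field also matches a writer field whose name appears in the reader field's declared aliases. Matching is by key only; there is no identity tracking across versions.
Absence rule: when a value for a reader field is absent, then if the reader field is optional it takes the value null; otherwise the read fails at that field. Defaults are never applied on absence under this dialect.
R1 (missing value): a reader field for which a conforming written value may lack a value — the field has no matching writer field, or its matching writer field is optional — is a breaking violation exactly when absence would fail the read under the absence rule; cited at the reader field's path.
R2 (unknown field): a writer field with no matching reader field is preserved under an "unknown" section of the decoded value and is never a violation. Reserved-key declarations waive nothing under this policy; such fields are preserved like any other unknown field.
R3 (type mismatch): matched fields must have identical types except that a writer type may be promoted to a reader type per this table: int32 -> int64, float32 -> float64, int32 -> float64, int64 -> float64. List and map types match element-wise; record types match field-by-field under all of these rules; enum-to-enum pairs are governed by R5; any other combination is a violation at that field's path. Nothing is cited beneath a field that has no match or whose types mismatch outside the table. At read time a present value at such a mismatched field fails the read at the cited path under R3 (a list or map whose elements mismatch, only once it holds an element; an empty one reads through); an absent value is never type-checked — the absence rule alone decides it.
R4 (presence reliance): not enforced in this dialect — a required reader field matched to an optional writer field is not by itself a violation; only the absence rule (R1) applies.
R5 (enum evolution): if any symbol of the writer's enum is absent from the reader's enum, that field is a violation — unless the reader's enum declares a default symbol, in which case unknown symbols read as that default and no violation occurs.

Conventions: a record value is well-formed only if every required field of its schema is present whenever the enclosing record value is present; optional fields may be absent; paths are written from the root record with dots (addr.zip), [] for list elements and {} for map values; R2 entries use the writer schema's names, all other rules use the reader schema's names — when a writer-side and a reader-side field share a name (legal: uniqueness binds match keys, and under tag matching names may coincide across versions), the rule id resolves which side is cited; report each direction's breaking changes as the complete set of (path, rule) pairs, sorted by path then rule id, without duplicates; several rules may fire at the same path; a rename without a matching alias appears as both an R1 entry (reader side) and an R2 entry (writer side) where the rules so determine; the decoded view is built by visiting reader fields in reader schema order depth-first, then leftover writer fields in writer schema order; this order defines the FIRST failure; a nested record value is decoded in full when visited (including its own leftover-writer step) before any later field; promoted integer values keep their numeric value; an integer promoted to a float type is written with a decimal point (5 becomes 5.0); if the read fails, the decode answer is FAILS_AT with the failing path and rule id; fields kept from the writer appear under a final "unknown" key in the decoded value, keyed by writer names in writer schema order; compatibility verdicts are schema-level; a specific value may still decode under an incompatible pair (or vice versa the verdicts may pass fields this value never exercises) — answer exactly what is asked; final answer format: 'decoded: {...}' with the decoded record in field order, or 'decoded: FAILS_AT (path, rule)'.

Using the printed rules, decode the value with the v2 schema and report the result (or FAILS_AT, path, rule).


decoded: {"channel": "HIGH", "extras": [40, 100], "meta": {"avatar": 0xFF, "seq": 12, "quantity": 3}, "attempts": 1, "rating": 0.0, "height": 3.75, "owner": null}

arrows below run writer -> reader for Ticket
decode walk for Ticket under reader schema v2:
  channel := "HIGH"
  extras := [40, 100]
  meta.avatar := 0xFF
  meta.seq := 12
  meta.quantity := 3
  attempts := 1
  rating := 0.0
  height := 3.75
  owner := null (not supplied -> null)
  => decoded: {"channel": "HIGH", "extras": [40, 100], "meta": {"avatar": 0xFF, "seq": 12, "quantity": 3}, "attempts": 1, "rating": 0.0, "height": 3.75, "owner": null}
remaining Ticket differences; none change what is asked:
  field quantity in record Address: optional changed to required -> a verdict-level change on Ticket — the shown value reads the same
  field meta in record Ticket: optional changed to required -> a verdict-level change on Ticket — the shown value reads the same
  enum Role (field channel in record Ticket): symbol RED added -> fires no rule on Ticket under this dialect and leaves the result unchanged


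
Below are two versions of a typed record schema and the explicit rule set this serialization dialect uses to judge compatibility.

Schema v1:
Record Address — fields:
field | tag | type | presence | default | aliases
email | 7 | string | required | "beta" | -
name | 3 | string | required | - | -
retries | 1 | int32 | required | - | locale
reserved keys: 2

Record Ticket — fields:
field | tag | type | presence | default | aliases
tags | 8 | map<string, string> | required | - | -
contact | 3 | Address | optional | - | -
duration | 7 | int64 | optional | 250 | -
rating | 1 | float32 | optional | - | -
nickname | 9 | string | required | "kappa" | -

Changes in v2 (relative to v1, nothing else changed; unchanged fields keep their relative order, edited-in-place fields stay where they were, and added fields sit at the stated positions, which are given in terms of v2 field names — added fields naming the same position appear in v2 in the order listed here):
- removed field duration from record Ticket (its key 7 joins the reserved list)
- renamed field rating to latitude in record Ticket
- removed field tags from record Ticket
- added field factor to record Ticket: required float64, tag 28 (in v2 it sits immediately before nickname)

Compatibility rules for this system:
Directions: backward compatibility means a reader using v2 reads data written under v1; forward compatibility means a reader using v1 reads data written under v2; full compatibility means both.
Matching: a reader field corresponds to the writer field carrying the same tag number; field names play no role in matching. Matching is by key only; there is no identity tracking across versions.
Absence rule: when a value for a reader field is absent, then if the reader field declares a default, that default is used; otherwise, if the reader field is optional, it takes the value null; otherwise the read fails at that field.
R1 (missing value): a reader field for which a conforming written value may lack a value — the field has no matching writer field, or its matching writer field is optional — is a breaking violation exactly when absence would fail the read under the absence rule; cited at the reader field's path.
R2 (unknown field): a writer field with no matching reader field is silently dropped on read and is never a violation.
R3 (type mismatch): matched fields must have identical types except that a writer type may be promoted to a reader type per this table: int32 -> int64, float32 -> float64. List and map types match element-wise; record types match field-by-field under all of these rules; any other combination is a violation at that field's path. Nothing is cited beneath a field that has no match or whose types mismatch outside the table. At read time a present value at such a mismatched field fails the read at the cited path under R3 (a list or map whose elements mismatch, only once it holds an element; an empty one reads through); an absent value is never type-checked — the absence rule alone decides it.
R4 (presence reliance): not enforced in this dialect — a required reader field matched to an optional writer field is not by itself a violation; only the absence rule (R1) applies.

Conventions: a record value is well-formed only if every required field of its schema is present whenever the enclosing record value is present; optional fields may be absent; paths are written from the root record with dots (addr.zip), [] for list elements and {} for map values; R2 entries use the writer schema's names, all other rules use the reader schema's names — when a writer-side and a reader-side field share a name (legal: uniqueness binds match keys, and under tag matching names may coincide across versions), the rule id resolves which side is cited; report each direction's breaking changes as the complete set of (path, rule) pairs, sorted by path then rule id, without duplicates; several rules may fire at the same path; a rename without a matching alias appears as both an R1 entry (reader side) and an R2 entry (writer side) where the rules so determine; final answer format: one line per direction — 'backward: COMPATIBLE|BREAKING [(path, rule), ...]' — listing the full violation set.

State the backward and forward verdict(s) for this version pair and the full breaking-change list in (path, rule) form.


each type pair in Ticket: writer, then reader
backward on Ticket — v2 reading data written by v1:
  contact: Address -> Address, writer optional; from contact
  latitude: float32 -> float32, writer optional; from rating
  factor has no writer counterpart
  nickname: string -> string, writer required; from nickname
  writer tags: unknown to reader
  writer duration: unknown to reader
  contact.email: string -> string, writer required; from contact.email
  contact.name: string -> string, writer required; from contact.name
  contact.retries: int32 -> int32, writer required; from contact.retries
  breaking: (factor, R1)
  backward on Ticket therefore BREAKING (1)
forward on Ticket — v1 reading data written by v2:
  tags has no writer counterpart
  contact: Address -> Address, writer optional; from contact
  duration has no writer counterpart
  rating: float32 -> float32, writer optional; from latitude
  nickname: string -> string, writer required; from nickname
  writer factor: unknown to reader
  contact.email: string -> string, writer required; from contact.email
  contact.name: string -> string, writer required; from contact.name
  contact.retries: int32 -> int32, writer required; from contact.retries
  breaking: (tags, R1)
  forward on Ticket therefore BREAKING (1)

backward: BREAKING [(factor, R1)]; forward: BREAKING [(tags, R1)]


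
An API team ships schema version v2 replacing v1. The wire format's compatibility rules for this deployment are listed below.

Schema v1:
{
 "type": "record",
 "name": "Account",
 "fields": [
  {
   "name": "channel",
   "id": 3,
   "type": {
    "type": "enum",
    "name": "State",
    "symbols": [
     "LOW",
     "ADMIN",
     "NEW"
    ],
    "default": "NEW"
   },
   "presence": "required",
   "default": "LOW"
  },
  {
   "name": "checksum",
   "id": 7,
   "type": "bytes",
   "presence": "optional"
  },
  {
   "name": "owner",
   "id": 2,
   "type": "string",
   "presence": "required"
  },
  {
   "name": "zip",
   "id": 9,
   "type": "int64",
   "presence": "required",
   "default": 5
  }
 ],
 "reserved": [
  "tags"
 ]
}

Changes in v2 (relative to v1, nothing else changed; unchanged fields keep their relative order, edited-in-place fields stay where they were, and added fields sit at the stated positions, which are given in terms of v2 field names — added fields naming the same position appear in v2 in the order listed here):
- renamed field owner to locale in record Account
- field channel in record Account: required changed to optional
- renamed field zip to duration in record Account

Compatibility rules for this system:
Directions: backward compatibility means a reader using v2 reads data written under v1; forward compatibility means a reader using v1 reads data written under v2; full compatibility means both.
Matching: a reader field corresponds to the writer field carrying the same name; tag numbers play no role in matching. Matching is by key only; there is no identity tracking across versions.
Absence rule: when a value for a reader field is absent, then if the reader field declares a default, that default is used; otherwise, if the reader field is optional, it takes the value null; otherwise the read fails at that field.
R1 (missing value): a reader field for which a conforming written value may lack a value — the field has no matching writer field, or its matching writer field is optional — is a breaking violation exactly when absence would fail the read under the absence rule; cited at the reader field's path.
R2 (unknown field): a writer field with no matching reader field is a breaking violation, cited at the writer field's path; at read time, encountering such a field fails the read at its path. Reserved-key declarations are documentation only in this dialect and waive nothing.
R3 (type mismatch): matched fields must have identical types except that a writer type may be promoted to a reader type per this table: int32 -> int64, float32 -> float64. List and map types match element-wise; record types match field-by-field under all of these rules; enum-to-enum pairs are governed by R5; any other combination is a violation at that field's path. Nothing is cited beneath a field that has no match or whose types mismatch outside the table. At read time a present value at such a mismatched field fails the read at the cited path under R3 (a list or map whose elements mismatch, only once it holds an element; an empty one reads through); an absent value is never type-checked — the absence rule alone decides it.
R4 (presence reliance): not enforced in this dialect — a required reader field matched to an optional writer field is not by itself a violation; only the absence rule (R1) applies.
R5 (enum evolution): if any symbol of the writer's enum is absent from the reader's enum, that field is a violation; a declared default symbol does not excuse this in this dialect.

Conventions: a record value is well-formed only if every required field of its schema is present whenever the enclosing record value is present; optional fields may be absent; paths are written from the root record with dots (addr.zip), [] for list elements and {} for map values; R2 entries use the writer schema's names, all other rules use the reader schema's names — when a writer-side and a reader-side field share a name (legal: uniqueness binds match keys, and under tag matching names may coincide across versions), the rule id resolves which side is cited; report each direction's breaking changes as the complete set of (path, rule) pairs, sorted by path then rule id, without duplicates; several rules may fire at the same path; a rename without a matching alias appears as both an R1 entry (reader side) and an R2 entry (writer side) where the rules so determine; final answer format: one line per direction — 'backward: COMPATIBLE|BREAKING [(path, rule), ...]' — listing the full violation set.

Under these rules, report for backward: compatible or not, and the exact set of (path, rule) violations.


arrows below run writer -> reader for Account
backward analysis of Account with v2 as reader and v1 as writer:
  writer required, State -> State: reader channel maps from writer channel
  writer optional, bytes -> bytes: reader checksum maps from writer checksum
  locale: no writer match
  duration: no writer match
  writer field owner has no reader counterpart
  writer field zip has no reader counterpart
  breaking: (locale, R1)
  breaking: (owner, R2)
  breaking: (zip, R2)
  => 3 violation(s): backward is BREAKING for Account
the rest of the Account diff is inert for this question:
  field channel in record Account: required changed to optional -> triggers nothing under Account's printed rules — same verdict

backward: BREAKING [(locale, R1), (owner, R2), (zip, R2)]


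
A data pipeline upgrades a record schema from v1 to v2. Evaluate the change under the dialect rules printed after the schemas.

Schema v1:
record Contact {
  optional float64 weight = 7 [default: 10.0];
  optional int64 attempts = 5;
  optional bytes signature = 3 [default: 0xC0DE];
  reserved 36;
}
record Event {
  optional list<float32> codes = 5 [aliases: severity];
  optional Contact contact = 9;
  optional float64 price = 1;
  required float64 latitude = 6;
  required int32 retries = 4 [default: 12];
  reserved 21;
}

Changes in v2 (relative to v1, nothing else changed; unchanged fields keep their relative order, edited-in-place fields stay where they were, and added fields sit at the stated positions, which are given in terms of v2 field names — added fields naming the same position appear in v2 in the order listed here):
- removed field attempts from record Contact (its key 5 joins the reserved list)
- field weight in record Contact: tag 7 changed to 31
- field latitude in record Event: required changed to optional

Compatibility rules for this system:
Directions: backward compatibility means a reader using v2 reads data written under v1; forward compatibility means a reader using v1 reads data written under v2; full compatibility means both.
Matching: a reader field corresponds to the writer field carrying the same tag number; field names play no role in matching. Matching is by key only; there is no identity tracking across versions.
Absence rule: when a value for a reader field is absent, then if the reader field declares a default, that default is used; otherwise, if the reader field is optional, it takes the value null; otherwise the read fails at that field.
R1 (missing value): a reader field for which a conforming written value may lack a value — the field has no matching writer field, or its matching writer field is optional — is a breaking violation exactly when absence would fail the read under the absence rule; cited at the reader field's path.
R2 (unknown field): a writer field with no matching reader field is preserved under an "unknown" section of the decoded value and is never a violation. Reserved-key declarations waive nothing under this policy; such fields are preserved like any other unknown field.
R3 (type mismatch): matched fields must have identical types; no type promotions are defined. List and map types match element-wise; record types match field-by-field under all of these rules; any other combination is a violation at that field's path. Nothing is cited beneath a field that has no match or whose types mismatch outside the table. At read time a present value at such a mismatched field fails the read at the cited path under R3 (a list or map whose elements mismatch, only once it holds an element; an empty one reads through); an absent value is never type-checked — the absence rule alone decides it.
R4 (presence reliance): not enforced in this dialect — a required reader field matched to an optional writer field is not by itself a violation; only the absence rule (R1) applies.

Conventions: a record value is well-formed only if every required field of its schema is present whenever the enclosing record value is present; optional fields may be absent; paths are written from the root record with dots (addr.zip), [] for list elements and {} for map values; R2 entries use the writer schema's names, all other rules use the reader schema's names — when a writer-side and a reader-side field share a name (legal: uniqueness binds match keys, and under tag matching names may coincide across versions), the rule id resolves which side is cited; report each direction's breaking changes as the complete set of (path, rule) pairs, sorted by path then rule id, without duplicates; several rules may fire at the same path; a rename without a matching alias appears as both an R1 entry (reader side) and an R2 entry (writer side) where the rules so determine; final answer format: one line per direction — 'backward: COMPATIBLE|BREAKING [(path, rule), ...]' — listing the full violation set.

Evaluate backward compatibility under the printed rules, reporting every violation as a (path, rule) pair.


backward: COMPATIBLE []

the writer's type comes first in each Event pair
checking backward for Event: reader v2 against writer v1:
  writer optional, list<float32> -> list<float32>: reader codes maps from writer codes
  writer optional, Contact -> Contact: reader contact maps from writer contact
  writer optional, float64 -> float64: reader price maps from writer price
  writer required, float64 -> float64: reader latitude maps from writer latitude
  writer required, int32 -> int32: reader retries maps from writer retries
  contact.weight has no writer counterpart
  writer optional, bytes -> bytes: reader contact.signature maps from writer contact.signature
  writer contact.weight: unknown to reader
  writer contact.attempts: unknown to reader
  nothing fires on Event: backward is COMPATIBLE
ruling out the remaining Event differences:
  removed field attempts from record Contact (its key 5 joins the reserved list) -> inert for the asked Event verdict: nothing fires
  field weight in record Contact: tag 7 changed to 31 -> inert for the asked Event verdict: nothing fires
  field latitude in record Event: required changed to optional -> affects forward compatibility only, which is not asked
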